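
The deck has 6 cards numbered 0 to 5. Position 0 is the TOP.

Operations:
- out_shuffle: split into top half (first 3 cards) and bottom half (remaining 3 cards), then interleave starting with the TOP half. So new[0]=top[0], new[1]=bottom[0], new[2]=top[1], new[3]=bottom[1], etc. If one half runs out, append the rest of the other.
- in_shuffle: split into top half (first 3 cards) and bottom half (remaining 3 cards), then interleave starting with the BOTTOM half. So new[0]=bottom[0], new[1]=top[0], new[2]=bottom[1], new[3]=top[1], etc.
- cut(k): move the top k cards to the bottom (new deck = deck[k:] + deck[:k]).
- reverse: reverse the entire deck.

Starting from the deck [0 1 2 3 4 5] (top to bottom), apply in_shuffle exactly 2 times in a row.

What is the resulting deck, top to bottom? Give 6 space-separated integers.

Answer: 1 3 5 0 2 4

Derivation:
After op 1 (in_shuffle): [3 0 4 1 5 2]
After op 2 (in_shuffle): [1 3 5 0 2 4]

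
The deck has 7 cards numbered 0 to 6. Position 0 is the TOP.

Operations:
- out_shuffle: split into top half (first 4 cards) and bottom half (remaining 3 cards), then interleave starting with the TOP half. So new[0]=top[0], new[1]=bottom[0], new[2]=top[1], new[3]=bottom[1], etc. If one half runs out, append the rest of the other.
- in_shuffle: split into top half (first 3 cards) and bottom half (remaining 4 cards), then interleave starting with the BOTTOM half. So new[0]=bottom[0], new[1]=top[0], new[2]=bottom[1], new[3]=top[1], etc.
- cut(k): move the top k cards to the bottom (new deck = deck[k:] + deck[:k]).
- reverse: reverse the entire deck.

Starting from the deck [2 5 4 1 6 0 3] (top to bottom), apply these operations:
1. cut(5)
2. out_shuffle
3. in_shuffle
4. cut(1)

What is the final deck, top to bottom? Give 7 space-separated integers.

Answer: 0 2 4 6 3 5 1

Derivation:
After op 1 (cut(5)): [0 3 2 5 4 1 6]
After op 2 (out_shuffle): [0 4 3 1 2 6 5]
After op 3 (in_shuffle): [1 0 2 4 6 3 5]
After op 4 (cut(1)): [0 2 4 6 3 5 1]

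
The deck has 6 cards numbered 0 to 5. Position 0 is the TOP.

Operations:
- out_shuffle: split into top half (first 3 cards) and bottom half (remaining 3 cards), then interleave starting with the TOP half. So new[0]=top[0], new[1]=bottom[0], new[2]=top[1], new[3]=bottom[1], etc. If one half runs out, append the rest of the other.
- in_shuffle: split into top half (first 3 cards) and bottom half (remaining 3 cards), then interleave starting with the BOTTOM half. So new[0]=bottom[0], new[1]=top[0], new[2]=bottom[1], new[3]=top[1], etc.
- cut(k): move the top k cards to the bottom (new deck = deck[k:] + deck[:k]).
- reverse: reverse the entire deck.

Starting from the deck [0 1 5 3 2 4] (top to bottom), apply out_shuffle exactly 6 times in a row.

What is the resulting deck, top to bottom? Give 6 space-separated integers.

Answer: 0 2 3 5 1 4

Derivation:
After op 1 (out_shuffle): [0 3 1 2 5 4]
After op 2 (out_shuffle): [0 2 3 5 1 4]
After op 3 (out_shuffle): [0 5 2 1 3 4]
After op 4 (out_shuffle): [0 1 5 3 2 4]
After op 5 (out_shuffle): [0 3 1 2 5 4]
After op 6 (out_shuffle): [0 2 3 5 1 4]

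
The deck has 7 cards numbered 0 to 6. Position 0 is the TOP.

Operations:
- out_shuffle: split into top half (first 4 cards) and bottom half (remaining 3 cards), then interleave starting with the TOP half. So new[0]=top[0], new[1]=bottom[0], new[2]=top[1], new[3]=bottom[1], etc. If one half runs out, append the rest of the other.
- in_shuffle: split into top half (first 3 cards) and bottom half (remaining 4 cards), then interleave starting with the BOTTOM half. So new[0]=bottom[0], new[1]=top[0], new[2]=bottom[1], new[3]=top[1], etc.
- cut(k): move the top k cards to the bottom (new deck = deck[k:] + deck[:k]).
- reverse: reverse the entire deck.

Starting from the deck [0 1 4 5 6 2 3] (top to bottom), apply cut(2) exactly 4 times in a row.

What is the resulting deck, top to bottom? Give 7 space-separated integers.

Answer: 1 4 5 6 2 3 0

Derivation:
After op 1 (cut(2)): [4 5 6 2 3 0 1]
After op 2 (cut(2)): [6 2 3 0 1 4 5]
After op 3 (cut(2)): [3 0 1 4 5 6 2]
After op 4 (cut(2)): [1 4 5 6 2 3 0]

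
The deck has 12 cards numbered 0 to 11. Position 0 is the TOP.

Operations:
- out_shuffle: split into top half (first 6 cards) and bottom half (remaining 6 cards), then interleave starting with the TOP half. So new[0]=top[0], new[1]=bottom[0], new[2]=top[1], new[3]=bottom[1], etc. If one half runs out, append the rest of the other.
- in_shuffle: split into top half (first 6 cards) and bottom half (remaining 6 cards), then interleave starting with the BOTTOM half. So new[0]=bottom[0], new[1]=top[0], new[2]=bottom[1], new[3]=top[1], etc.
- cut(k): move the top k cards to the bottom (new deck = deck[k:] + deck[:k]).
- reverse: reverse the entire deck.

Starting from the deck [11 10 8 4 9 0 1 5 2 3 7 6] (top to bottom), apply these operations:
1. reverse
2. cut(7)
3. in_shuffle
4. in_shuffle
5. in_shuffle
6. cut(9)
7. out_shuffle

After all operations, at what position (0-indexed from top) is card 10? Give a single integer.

After op 1 (reverse): [6 7 3 2 5 1 0 9 4 8 10 11]
After op 2 (cut(7)): [9 4 8 10 11 6 7 3 2 5 1 0]
After op 3 (in_shuffle): [7 9 3 4 2 8 5 10 1 11 0 6]
After op 4 (in_shuffle): [5 7 10 9 1 3 11 4 0 2 6 8]
After op 5 (in_shuffle): [11 5 4 7 0 10 2 9 6 1 8 3]
After op 6 (cut(9)): [1 8 3 11 5 4 7 0 10 2 9 6]
After op 7 (out_shuffle): [1 7 8 0 3 10 11 2 5 9 4 6]
Card 10 is at position 5.

Answer: 5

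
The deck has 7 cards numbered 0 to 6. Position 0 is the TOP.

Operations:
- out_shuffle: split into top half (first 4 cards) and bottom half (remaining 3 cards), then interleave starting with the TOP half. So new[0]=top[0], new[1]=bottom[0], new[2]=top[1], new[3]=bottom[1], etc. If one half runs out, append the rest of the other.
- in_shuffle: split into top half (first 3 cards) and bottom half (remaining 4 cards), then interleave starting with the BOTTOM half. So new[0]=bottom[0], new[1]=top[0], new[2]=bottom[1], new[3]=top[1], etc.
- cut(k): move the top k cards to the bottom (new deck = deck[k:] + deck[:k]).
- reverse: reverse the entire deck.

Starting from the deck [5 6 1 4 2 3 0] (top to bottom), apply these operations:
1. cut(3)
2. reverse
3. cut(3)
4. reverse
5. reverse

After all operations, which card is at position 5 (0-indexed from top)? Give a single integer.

After op 1 (cut(3)): [4 2 3 0 5 6 1]
After op 2 (reverse): [1 6 5 0 3 2 4]
After op 3 (cut(3)): [0 3 2 4 1 6 5]
After op 4 (reverse): [5 6 1 4 2 3 0]
After op 5 (reverse): [0 3 2 4 1 6 5]
Position 5: card 6.

Answer: 6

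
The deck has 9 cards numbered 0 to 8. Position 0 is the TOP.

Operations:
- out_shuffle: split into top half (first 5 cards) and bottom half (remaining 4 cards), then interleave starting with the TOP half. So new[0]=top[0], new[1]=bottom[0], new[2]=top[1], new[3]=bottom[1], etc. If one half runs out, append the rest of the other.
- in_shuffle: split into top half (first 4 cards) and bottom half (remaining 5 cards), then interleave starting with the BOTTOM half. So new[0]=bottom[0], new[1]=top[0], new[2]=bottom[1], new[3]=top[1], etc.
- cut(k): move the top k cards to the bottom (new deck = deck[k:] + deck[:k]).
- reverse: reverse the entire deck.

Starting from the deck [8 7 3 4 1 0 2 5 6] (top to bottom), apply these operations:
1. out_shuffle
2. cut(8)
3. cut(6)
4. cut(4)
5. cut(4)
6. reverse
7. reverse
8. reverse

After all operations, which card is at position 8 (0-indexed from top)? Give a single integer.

Answer: 3

Derivation:
After op 1 (out_shuffle): [8 0 7 2 3 5 4 6 1]
After op 2 (cut(8)): [1 8 0 7 2 3 5 4 6]
After op 3 (cut(6)): [5 4 6 1 8 0 7 2 3]
After op 4 (cut(4)): [8 0 7 2 3 5 4 6 1]
After op 5 (cut(4)): [3 5 4 6 1 8 0 7 2]
After op 6 (reverse): [2 7 0 8 1 6 4 5 3]
After op 7 (reverse): [3 5 4 6 1 8 0 7 2]
After op 8 (reverse): [2 7 0 8 1 6 4 5 3]
Position 8: card 3.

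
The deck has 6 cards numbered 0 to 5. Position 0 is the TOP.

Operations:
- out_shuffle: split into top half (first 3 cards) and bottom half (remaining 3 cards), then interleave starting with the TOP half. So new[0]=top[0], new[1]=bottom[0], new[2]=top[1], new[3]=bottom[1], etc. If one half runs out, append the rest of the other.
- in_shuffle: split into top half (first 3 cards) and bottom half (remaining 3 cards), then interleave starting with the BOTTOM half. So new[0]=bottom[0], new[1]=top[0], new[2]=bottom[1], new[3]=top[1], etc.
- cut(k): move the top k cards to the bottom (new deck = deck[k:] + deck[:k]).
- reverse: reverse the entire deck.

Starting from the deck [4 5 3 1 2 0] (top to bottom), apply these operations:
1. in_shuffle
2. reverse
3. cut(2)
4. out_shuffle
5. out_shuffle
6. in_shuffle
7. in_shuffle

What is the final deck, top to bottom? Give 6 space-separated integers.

After op 1 (in_shuffle): [1 4 2 5 0 3]
After op 2 (reverse): [3 0 5 2 4 1]
After op 3 (cut(2)): [5 2 4 1 3 0]
After op 4 (out_shuffle): [5 1 2 3 4 0]
After op 5 (out_shuffle): [5 3 1 4 2 0]
After op 6 (in_shuffle): [4 5 2 3 0 1]
After op 7 (in_shuffle): [3 4 0 5 1 2]

Answer: 3 4 0 5 1 2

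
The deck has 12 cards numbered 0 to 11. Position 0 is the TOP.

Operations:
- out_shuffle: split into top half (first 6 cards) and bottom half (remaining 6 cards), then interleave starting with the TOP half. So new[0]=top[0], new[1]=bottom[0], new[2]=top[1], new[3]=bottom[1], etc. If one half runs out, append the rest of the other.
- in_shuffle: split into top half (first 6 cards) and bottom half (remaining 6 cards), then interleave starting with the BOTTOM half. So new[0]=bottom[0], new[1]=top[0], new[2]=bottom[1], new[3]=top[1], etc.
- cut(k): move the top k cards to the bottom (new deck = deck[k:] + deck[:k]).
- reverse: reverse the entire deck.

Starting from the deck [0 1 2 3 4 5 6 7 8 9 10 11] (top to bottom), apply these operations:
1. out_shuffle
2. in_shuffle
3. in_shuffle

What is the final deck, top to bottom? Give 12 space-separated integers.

After op 1 (out_shuffle): [0 6 1 7 2 8 3 9 4 10 5 11]
After op 2 (in_shuffle): [3 0 9 6 4 1 10 7 5 2 11 8]
After op 3 (in_shuffle): [10 3 7 0 5 9 2 6 11 4 8 1]

Answer: 10 3 7 0 5 9 2 6 11 4 8 1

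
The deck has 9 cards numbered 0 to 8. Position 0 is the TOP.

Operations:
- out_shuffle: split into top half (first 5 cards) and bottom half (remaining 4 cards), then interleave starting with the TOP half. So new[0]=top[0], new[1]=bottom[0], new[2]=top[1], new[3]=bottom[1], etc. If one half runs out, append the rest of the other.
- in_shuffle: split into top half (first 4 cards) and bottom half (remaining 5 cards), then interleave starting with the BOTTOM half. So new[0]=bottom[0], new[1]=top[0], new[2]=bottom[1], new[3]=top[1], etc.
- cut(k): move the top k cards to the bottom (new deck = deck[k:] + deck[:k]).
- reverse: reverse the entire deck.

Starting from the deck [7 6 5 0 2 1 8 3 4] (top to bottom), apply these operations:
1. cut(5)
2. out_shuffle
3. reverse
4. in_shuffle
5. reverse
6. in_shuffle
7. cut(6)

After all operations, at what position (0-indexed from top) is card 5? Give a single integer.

Answer: 7

Derivation:
After op 1 (cut(5)): [1 8 3 4 7 6 5 0 2]
After op 2 (out_shuffle): [1 6 8 5 3 0 4 2 7]
After op 3 (reverse): [7 2 4 0 3 5 8 6 1]
After op 4 (in_shuffle): [3 7 5 2 8 4 6 0 1]
After op 5 (reverse): [1 0 6 4 8 2 5 7 3]
After op 6 (in_shuffle): [8 1 2 0 5 6 7 4 3]
After op 7 (cut(6)): [7 4 3 8 1 2 0 5 6]
Card 5 is at position 7.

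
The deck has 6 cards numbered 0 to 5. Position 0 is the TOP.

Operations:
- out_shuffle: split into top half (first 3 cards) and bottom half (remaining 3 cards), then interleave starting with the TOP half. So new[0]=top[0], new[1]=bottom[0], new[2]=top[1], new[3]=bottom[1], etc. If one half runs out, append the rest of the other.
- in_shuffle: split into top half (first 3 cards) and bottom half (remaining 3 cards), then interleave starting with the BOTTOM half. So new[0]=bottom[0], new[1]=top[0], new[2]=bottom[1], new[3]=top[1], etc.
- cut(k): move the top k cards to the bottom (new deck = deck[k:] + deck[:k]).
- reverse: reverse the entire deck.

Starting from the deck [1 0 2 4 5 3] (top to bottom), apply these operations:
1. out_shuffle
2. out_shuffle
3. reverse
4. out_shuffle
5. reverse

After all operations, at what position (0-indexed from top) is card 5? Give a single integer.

Answer: 2

Derivation:
After op 1 (out_shuffle): [1 4 0 5 2 3]
After op 2 (out_shuffle): [1 5 4 2 0 3]
After op 3 (reverse): [3 0 2 4 5 1]
After op 4 (out_shuffle): [3 4 0 5 2 1]
After op 5 (reverse): [1 2 5 0 4 3]
Card 5 is at position 2.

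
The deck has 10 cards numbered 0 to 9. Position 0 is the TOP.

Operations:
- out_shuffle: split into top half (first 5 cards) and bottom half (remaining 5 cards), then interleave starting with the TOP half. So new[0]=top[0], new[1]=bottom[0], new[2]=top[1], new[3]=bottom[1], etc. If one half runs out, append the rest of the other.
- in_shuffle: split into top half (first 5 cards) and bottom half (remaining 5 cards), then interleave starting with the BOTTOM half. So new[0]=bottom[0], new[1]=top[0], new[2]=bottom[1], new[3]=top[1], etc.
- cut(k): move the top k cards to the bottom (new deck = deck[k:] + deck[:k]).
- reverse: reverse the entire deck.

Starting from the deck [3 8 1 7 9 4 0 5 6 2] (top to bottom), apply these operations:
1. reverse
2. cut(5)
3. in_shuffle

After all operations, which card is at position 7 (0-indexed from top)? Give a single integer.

After op 1 (reverse): [2 6 5 0 4 9 7 1 8 3]
After op 2 (cut(5)): [9 7 1 8 3 2 6 5 0 4]
After op 3 (in_shuffle): [2 9 6 7 5 1 0 8 4 3]
Position 7: card 8.

Answer: 8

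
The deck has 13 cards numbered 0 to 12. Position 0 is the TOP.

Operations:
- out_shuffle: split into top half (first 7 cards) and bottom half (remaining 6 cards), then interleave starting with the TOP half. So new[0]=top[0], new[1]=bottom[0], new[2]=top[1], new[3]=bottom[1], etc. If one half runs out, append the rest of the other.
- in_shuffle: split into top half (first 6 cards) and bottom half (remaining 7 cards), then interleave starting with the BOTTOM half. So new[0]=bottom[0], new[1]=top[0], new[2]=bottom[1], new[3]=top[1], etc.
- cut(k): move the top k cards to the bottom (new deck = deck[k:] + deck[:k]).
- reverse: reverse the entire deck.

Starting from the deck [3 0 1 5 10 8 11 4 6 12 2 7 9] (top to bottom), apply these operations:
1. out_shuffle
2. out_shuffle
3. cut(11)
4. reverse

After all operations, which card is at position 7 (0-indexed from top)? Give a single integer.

After op 1 (out_shuffle): [3 4 0 6 1 12 5 2 10 7 8 9 11]
After op 2 (out_shuffle): [3 2 4 10 0 7 6 8 1 9 12 11 5]
After op 3 (cut(11)): [11 5 3 2 4 10 0 7 6 8 1 9 12]
After op 4 (reverse): [12 9 1 8 6 7 0 10 4 2 3 5 11]
Position 7: card 10.

Answer: 10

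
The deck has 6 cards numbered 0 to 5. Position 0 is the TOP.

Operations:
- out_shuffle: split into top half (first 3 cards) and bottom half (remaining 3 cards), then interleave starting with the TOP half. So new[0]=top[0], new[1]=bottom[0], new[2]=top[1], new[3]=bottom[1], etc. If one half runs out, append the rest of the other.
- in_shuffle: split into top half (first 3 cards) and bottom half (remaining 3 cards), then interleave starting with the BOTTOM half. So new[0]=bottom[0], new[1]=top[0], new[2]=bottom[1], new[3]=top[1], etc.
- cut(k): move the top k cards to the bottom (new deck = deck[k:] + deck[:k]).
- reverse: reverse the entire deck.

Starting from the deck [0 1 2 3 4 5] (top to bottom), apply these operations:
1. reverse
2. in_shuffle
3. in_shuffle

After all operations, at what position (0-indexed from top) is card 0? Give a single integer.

Answer: 2

Derivation:
After op 1 (reverse): [5 4 3 2 1 0]
After op 2 (in_shuffle): [2 5 1 4 0 3]
After op 3 (in_shuffle): [4 2 0 5 3 1]
Card 0 is at position 2.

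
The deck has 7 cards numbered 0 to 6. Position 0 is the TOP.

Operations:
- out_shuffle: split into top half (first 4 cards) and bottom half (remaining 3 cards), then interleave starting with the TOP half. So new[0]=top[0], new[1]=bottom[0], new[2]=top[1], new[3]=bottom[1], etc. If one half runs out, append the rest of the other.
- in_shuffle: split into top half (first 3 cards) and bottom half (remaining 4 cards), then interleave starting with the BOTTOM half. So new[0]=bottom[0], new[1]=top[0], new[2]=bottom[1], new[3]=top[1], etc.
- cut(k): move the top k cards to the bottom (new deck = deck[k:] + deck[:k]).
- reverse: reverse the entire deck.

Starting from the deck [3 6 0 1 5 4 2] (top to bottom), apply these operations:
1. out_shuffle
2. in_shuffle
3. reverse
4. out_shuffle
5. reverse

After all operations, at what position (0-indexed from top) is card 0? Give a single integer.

Answer: 5

Derivation:
After op 1 (out_shuffle): [3 5 6 4 0 2 1]
After op 2 (in_shuffle): [4 3 0 5 2 6 1]
After op 3 (reverse): [1 6 2 5 0 3 4]
After op 4 (out_shuffle): [1 0 6 3 2 4 5]
After op 5 (reverse): [5 4 2 3 6 0 1]
Card 0 is at position 5.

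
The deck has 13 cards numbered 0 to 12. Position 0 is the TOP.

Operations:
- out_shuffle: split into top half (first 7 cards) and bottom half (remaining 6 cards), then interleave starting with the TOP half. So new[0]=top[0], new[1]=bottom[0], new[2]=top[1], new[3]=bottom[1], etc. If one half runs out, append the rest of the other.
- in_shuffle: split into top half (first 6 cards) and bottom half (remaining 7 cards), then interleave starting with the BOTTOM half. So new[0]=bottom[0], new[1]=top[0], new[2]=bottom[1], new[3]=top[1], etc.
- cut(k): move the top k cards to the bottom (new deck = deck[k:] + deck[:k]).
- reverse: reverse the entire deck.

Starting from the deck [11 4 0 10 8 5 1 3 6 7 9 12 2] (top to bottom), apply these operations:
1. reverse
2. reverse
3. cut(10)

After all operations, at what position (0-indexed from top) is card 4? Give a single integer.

Answer: 4

Derivation:
After op 1 (reverse): [2 12 9 7 6 3 1 5 8 10 0 4 11]
After op 2 (reverse): [11 4 0 10 8 5 1 3 6 7 9 12 2]
After op 3 (cut(10)): [9 12 2 11 4 0 10 8 5 1 3 6 7]
Card 4 is at position 4.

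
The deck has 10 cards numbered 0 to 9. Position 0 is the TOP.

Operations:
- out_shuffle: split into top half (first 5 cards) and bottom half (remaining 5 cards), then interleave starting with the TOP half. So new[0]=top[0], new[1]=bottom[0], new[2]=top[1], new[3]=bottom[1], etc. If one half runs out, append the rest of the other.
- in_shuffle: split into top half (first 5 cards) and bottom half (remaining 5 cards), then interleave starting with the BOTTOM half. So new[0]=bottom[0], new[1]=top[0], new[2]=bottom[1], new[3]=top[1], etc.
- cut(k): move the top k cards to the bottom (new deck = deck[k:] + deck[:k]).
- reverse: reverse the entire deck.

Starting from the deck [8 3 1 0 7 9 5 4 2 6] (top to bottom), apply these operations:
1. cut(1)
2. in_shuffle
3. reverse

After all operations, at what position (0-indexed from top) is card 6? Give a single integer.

After op 1 (cut(1)): [3 1 0 7 9 5 4 2 6 8]
After op 2 (in_shuffle): [5 3 4 1 2 0 6 7 8 9]
After op 3 (reverse): [9 8 7 6 0 2 1 4 3 5]
Card 6 is at position 3.

Answer: 3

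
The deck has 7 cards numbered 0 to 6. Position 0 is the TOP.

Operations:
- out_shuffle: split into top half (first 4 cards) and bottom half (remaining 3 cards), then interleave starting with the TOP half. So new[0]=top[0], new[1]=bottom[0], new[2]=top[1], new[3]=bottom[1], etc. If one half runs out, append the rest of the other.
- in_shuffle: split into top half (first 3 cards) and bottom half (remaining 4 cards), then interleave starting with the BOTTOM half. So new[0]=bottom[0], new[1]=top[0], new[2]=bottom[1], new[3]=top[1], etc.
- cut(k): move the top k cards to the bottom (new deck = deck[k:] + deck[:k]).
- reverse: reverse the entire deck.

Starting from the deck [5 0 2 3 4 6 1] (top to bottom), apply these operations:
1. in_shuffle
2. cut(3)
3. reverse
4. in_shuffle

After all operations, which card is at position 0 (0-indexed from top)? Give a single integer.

Answer: 1

Derivation:
After op 1 (in_shuffle): [3 5 4 0 6 2 1]
After op 2 (cut(3)): [0 6 2 1 3 5 4]
After op 3 (reverse): [4 5 3 1 2 6 0]
After op 4 (in_shuffle): [1 4 2 5 6 3 0]
Position 0: card 1.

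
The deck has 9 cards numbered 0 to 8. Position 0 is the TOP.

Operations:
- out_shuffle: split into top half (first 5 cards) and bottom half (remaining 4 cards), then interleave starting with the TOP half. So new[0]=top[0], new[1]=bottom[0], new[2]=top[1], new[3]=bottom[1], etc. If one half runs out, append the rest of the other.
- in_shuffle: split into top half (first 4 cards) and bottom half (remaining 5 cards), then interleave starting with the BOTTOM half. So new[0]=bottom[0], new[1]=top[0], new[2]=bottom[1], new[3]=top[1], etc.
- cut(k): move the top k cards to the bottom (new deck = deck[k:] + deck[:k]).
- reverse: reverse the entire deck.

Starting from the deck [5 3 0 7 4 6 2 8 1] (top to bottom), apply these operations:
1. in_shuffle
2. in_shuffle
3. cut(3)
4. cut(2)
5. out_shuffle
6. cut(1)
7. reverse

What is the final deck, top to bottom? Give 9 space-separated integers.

Answer: 6 2 8 1 5 3 0 7 4

Derivation:
After op 1 (in_shuffle): [4 5 6 3 2 0 8 7 1]
After op 2 (in_shuffle): [2 4 0 5 8 6 7 3 1]
After op 3 (cut(3)): [5 8 6 7 3 1 2 4 0]
After op 4 (cut(2)): [6 7 3 1 2 4 0 5 8]
After op 5 (out_shuffle): [6 4 7 0 3 5 1 8 2]
After op 6 (cut(1)): [4 7 0 3 5 1 8 2 6]
After op 7 (reverse): [6 2 8 1 5 3 0 7 4]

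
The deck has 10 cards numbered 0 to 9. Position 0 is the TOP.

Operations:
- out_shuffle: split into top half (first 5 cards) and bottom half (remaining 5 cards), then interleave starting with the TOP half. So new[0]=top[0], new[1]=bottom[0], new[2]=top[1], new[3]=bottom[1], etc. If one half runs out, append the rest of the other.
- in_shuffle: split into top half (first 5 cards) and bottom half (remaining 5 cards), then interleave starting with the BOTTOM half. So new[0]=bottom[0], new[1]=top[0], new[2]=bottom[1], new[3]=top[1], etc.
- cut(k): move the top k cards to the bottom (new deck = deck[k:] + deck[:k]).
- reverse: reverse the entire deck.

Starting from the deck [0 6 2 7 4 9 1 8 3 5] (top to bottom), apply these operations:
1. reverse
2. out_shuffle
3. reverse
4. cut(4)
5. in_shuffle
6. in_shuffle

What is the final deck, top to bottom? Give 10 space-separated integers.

After op 1 (reverse): [5 3 8 1 9 4 7 2 6 0]
After op 2 (out_shuffle): [5 4 3 7 8 2 1 6 9 0]
After op 3 (reverse): [0 9 6 1 2 8 7 3 4 5]
After op 4 (cut(4)): [2 8 7 3 4 5 0 9 6 1]
After op 5 (in_shuffle): [5 2 0 8 9 7 6 3 1 4]
After op 6 (in_shuffle): [7 5 6 2 3 0 1 8 4 9]

Answer: 7 5 6 2 3 0 1 8 4 9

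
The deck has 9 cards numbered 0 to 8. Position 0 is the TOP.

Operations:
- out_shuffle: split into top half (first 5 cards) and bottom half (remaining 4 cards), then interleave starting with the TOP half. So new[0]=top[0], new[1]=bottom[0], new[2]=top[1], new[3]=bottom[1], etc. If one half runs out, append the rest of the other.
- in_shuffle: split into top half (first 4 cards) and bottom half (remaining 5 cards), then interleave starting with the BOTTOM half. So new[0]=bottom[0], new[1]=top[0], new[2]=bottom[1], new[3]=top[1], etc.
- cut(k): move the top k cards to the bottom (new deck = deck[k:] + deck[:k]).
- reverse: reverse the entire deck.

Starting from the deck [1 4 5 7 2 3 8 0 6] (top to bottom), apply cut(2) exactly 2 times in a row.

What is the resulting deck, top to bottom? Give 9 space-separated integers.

Answer: 2 3 8 0 6 1 4 5 7

Derivation:
After op 1 (cut(2)): [5 7 2 3 8 0 6 1 4]
After op 2 (cut(2)): [2 3 8 0 6 1 4 5 7]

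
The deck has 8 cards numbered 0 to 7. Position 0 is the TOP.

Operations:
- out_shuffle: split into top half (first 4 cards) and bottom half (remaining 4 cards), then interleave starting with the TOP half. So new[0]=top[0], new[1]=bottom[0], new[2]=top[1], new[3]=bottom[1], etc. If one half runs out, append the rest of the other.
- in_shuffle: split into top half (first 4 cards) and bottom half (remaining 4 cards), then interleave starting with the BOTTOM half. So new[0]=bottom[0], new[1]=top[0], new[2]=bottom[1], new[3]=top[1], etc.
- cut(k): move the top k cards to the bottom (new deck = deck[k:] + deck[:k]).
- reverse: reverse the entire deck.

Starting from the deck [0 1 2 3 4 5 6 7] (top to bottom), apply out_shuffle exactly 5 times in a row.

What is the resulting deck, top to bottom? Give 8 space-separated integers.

After op 1 (out_shuffle): [0 4 1 5 2 6 3 7]
After op 2 (out_shuffle): [0 2 4 6 1 3 5 7]
After op 3 (out_shuffle): [0 1 2 3 4 5 6 7]
After op 4 (out_shuffle): [0 4 1 5 2 6 3 7]
After op 5 (out_shuffle): [0 2 4 6 1 3 5 7]

Answer: 0 2 4 6 1 3 5 7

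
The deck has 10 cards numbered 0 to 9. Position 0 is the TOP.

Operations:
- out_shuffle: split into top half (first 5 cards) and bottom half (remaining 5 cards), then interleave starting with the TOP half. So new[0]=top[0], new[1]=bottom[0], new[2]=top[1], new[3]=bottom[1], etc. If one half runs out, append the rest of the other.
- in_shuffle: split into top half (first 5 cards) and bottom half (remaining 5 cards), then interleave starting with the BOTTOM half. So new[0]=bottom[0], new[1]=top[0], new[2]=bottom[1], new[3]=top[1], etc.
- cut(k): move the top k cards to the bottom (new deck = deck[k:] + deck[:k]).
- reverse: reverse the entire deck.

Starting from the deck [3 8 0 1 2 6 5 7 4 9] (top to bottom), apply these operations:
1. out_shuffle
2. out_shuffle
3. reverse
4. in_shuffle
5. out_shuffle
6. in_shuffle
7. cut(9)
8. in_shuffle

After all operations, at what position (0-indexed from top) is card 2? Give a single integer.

Answer: 9

Derivation:
After op 1 (out_shuffle): [3 6 8 5 0 7 1 4 2 9]
After op 2 (out_shuffle): [3 7 6 1 8 4 5 2 0 9]
After op 3 (reverse): [9 0 2 5 4 8 1 6 7 3]
After op 4 (in_shuffle): [8 9 1 0 6 2 7 5 3 4]
After op 5 (out_shuffle): [8 2 9 7 1 5 0 3 6 4]
After op 6 (in_shuffle): [5 8 0 2 3 9 6 7 4 1]
After op 7 (cut(9)): [1 5 8 0 2 3 9 6 7 4]
After op 8 (in_shuffle): [3 1 9 5 6 8 7 0 4 2]
Card 2 is at position 9.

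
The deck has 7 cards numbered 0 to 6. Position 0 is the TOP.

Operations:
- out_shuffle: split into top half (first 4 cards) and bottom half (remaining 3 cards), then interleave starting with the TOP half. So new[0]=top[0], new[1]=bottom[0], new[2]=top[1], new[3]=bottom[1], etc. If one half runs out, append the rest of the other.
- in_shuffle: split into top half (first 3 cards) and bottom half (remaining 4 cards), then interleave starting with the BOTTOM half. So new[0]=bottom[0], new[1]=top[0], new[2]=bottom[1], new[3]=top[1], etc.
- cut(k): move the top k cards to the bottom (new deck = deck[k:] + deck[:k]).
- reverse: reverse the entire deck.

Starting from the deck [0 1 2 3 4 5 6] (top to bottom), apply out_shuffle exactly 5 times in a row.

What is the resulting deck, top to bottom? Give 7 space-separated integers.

After op 1 (out_shuffle): [0 4 1 5 2 6 3]
After op 2 (out_shuffle): [0 2 4 6 1 3 5]
After op 3 (out_shuffle): [0 1 2 3 4 5 6]
After op 4 (out_shuffle): [0 4 1 5 2 6 3]
After op 5 (out_shuffle): [0 2 4 6 1 3 5]

Answer: 0 2 4 6 1 3 5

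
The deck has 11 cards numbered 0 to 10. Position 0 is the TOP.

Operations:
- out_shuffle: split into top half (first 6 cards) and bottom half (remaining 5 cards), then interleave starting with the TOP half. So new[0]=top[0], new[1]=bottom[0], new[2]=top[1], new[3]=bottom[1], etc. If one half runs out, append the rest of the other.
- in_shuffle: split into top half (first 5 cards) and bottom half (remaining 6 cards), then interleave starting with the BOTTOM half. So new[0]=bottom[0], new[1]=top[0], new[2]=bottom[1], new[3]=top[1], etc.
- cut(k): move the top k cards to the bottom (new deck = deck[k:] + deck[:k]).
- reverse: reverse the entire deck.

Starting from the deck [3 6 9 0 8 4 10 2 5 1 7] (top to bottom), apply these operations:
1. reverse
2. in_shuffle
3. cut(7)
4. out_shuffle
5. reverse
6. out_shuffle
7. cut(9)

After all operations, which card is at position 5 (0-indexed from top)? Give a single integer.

Answer: 1

Derivation:
After op 1 (reverse): [7 1 5 2 10 4 8 0 9 6 3]
After op 2 (in_shuffle): [4 7 8 1 0 5 9 2 6 10 3]
After op 3 (cut(7)): [2 6 10 3 4 7 8 1 0 5 9]
After op 4 (out_shuffle): [2 8 6 1 10 0 3 5 4 9 7]
After op 5 (reverse): [7 9 4 5 3 0 10 1 6 8 2]
After op 6 (out_shuffle): [7 10 9 1 4 6 5 8 3 2 0]
After op 7 (cut(9)): [2 0 7 10 9 1 4 6 5 8 3]
Position 5: card 1.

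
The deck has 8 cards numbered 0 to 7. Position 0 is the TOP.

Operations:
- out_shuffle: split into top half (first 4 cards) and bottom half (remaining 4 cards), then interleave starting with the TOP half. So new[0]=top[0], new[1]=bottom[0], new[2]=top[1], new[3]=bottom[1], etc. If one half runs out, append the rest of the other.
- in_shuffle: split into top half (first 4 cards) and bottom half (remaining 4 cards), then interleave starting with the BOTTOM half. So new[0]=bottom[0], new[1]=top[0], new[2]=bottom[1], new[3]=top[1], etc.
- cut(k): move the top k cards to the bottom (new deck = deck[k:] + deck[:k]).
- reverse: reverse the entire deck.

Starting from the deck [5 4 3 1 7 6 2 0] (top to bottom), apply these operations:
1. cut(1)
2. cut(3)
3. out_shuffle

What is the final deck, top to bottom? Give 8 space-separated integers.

Answer: 7 5 6 4 2 3 0 1

Derivation:
After op 1 (cut(1)): [4 3 1 7 6 2 0 5]
After op 2 (cut(3)): [7 6 2 0 5 4 3 1]
After op 3 (out_shuffle): [7 5 6 4 2 3 0 1]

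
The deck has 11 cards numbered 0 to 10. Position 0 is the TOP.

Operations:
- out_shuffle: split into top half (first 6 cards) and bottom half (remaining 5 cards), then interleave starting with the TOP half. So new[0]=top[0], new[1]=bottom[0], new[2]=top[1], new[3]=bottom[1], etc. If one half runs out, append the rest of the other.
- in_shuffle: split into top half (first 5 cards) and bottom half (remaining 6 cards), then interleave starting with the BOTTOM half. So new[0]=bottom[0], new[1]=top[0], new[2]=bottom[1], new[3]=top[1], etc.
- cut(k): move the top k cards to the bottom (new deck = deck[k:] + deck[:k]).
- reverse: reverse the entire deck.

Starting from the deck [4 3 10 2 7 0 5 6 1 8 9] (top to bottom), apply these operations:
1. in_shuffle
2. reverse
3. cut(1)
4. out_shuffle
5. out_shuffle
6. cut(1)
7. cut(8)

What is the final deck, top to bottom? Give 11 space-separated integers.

After op 1 (in_shuffle): [0 4 5 3 6 10 1 2 8 7 9]
After op 2 (reverse): [9 7 8 2 1 10 6 3 5 4 0]
After op 3 (cut(1)): [7 8 2 1 10 6 3 5 4 0 9]
After op 4 (out_shuffle): [7 3 8 5 2 4 1 0 10 9 6]
After op 5 (out_shuffle): [7 1 3 0 8 10 5 9 2 6 4]
After op 6 (cut(1)): [1 3 0 8 10 5 9 2 6 4 7]
After op 7 (cut(8)): [6 4 7 1 3 0 8 10 5 9 2]

Answer: 6 4 7 1 3 0 8 10 5 9 2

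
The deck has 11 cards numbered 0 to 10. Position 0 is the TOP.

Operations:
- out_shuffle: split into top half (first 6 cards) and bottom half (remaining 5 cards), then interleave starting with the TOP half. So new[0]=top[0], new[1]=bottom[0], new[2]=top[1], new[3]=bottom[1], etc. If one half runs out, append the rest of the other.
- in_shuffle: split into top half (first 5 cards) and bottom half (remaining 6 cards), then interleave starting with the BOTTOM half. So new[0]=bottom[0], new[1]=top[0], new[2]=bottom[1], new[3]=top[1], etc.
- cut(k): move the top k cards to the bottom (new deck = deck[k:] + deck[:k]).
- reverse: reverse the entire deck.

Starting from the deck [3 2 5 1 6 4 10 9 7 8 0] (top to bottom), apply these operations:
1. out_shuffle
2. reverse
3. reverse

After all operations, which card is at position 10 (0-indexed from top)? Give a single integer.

After op 1 (out_shuffle): [3 10 2 9 5 7 1 8 6 0 4]
After op 2 (reverse): [4 0 6 8 1 7 5 9 2 10 3]
After op 3 (reverse): [3 10 2 9 5 7 1 8 6 0 4]
Position 10: card 4.

Answer: 4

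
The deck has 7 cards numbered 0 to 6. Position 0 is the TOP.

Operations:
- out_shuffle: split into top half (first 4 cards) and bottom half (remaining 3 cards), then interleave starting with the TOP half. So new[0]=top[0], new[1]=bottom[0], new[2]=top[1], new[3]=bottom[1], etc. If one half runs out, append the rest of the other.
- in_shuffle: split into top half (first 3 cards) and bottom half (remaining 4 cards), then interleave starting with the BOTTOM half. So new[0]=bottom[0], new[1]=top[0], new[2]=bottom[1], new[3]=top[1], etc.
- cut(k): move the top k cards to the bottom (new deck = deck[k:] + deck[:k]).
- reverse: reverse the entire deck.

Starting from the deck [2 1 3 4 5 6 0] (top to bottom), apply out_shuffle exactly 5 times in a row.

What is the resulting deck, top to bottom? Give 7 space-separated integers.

Answer: 2 3 5 0 1 4 6

Derivation:
After op 1 (out_shuffle): [2 5 1 6 3 0 4]
After op 2 (out_shuffle): [2 3 5 0 1 4 6]
After op 3 (out_shuffle): [2 1 3 4 5 6 0]
After op 4 (out_shuffle): [2 5 1 6 3 0 4]
After op 5 (out_shuffle): [2 3 5 0 1 4 6]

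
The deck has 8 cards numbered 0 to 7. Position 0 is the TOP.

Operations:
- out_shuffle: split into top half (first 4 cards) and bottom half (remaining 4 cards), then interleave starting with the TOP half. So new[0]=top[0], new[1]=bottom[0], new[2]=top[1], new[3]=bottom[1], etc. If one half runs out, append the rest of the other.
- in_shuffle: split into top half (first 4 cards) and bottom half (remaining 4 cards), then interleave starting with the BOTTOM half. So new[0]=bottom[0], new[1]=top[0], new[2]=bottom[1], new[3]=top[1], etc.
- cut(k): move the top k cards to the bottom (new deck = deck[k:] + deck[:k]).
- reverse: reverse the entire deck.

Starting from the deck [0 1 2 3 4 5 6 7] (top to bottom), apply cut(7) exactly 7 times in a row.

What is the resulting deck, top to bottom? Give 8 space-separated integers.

After op 1 (cut(7)): [7 0 1 2 3 4 5 6]
After op 2 (cut(7)): [6 7 0 1 2 3 4 5]
After op 3 (cut(7)): [5 6 7 0 1 2 3 4]
After op 4 (cut(7)): [4 5 6 7 0 1 2 3]
After op 5 (cut(7)): [3 4 5 6 7 0 1 2]
After op 6 (cut(7)): [2 3 4 5 6 7 0 1]
After op 7 (cut(7)): [1 2 3 4 5 6 7 0]

Answer: 1 2 3 4 5 6 7 0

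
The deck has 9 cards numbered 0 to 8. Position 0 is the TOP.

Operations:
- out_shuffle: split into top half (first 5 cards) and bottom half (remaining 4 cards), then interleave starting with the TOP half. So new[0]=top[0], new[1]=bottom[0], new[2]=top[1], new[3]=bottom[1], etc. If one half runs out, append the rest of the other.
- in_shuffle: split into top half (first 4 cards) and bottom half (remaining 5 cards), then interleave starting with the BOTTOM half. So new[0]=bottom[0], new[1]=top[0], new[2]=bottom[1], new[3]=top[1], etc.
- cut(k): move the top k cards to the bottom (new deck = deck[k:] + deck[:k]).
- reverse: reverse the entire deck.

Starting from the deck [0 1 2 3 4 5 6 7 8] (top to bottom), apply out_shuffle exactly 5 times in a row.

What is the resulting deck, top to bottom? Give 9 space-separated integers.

Answer: 0 2 4 6 8 1 3 5 7

Derivation:
After op 1 (out_shuffle): [0 5 1 6 2 7 3 8 4]
After op 2 (out_shuffle): [0 7 5 3 1 8 6 4 2]
After op 3 (out_shuffle): [0 8 7 6 5 4 3 2 1]
After op 4 (out_shuffle): [0 4 8 3 7 2 6 1 5]
After op 5 (out_shuffle): [0 2 4 6 8 1 3 5 7]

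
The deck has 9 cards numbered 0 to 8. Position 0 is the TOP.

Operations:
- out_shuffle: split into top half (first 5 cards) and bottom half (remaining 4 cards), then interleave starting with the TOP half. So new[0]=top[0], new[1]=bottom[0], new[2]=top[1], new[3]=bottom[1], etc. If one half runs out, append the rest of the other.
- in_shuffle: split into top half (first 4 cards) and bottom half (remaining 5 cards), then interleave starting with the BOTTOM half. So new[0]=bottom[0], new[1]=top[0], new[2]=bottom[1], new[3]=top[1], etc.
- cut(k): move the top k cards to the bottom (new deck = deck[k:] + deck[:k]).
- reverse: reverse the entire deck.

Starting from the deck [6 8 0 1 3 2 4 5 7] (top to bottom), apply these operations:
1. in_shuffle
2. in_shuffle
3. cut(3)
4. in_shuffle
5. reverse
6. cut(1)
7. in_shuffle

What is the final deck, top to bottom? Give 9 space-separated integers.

After op 1 (in_shuffle): [3 6 2 8 4 0 5 1 7]
After op 2 (in_shuffle): [4 3 0 6 5 2 1 8 7]
After op 3 (cut(3)): [6 5 2 1 8 7 4 3 0]
After op 4 (in_shuffle): [8 6 7 5 4 2 3 1 0]
After op 5 (reverse): [0 1 3 2 4 5 7 6 8]
After op 6 (cut(1)): [1 3 2 4 5 7 6 8 0]
After op 7 (in_shuffle): [5 1 7 3 6 2 8 4 0]

Answer: 5 1 7 3 6 2 8 4 0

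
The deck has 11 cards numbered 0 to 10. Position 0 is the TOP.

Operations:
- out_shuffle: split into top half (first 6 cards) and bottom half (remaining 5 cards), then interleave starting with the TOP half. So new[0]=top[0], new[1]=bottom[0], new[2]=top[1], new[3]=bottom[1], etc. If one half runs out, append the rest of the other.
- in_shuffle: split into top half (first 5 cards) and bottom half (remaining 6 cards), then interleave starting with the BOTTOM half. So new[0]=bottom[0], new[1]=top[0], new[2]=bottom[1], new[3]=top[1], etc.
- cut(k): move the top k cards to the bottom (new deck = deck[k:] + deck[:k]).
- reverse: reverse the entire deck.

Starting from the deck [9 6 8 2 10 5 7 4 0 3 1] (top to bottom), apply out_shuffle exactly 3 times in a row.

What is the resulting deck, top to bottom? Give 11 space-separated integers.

After op 1 (out_shuffle): [9 7 6 4 8 0 2 3 10 1 5]
After op 2 (out_shuffle): [9 2 7 3 6 10 4 1 8 5 0]
After op 3 (out_shuffle): [9 4 2 1 7 8 3 5 6 0 10]

Answer: 9 4 2 1 7 8 3 5 6 0 10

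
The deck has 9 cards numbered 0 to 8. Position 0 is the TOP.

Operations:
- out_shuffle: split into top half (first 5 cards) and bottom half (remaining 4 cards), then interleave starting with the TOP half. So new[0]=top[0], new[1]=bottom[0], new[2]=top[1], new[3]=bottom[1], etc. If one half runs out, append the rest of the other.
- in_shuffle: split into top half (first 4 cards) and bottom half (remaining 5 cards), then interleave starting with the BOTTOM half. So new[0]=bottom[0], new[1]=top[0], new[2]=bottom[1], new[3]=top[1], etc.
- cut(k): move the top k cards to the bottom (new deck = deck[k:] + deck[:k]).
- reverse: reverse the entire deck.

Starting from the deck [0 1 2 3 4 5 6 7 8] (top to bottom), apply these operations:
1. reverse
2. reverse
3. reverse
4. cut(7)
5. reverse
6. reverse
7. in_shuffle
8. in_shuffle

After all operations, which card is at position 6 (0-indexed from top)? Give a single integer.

Answer: 7

Derivation:
After op 1 (reverse): [8 7 6 5 4 3 2 1 0]
After op 2 (reverse): [0 1 2 3 4 5 6 7 8]
After op 3 (reverse): [8 7 6 5 4 3 2 1 0]
After op 4 (cut(7)): [1 0 8 7 6 5 4 3 2]
After op 5 (reverse): [2 3 4 5 6 7 8 0 1]
After op 6 (reverse): [1 0 8 7 6 5 4 3 2]
After op 7 (in_shuffle): [6 1 5 0 4 8 3 7 2]
After op 8 (in_shuffle): [4 6 8 1 3 5 7 0 2]
Position 6: card 7.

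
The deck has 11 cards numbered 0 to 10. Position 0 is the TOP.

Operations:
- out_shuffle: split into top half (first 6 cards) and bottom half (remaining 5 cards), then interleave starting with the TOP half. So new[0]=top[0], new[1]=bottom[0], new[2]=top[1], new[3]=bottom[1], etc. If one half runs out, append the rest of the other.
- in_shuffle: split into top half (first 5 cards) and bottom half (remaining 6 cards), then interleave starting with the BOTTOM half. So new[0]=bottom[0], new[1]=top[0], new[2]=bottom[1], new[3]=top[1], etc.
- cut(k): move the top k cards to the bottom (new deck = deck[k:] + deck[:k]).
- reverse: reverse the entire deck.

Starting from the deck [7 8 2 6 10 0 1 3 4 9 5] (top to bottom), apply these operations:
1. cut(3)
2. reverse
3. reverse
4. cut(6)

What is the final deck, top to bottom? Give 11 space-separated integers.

Answer: 9 5 7 8 2 6 10 0 1 3 4

Derivation:
After op 1 (cut(3)): [6 10 0 1 3 4 9 5 7 8 2]
After op 2 (reverse): [2 8 7 5 9 4 3 1 0 10 6]
After op 3 (reverse): [6 10 0 1 3 4 9 5 7 8 2]
After op 4 (cut(6)): [9 5 7 8 2 6 10 0 1 3 4]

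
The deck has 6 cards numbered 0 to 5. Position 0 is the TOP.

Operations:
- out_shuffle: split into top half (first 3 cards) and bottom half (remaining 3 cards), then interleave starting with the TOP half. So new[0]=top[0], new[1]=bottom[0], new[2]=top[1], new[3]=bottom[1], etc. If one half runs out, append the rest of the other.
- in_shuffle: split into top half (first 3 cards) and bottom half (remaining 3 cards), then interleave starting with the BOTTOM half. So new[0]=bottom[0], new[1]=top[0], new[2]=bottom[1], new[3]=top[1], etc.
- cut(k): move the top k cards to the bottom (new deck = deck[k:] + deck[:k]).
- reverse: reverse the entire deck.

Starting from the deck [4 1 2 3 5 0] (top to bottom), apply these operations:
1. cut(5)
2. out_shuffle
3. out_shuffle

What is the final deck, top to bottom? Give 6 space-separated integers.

After op 1 (cut(5)): [0 4 1 2 3 5]
After op 2 (out_shuffle): [0 2 4 3 1 5]
After op 3 (out_shuffle): [0 3 2 1 4 5]

Answer: 0 3 2 1 4 5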